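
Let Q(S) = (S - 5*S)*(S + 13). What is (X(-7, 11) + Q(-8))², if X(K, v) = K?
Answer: 23409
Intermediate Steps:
Q(S) = -4*S*(13 + S) (Q(S) = (-4*S)*(13 + S) = -4*S*(13 + S))
(X(-7, 11) + Q(-8))² = (-7 - 4*(-8)*(13 - 8))² = (-7 - 4*(-8)*5)² = (-7 + 160)² = 153² = 23409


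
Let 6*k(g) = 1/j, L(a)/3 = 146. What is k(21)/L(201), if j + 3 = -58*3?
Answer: -1/465156 ≈ -2.1498e-6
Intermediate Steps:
j = -177 (j = -3 - 58*3 = -3 - 174 = -177)
L(a) = 438 (L(a) = 3*146 = 438)
k(g) = -1/1062 (k(g) = (1/6)/(-177) = (1/6)*(-1/177) = -1/1062)
k(21)/L(201) = -1/1062/438 = -1/1062*1/438 = -1/465156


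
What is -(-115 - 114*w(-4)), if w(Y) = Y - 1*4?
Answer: -797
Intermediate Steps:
w(Y) = -4 + Y (w(Y) = Y - 4 = -4 + Y)
-(-115 - 114*w(-4)) = -(-115 - 114*(-4 - 4)) = -(-115 - 114*(-8)) = -(-115 + 912) = -1*797 = -797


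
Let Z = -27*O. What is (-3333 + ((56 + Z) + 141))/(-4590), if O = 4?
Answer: 1622/2295 ≈ 0.70675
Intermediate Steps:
Z = -108 (Z = -27*4 = -108)
(-3333 + ((56 + Z) + 141))/(-4590) = (-3333 + ((56 - 108) + 141))/(-4590) = (-3333 + (-52 + 141))*(-1/4590) = (-3333 + 89)*(-1/4590) = -3244*(-1/4590) = 1622/2295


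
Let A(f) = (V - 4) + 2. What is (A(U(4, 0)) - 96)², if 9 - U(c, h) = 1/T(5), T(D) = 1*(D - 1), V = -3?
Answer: 10201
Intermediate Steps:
T(D) = -1 + D (T(D) = 1*(-1 + D) = -1 + D)
U(c, h) = 35/4 (U(c, h) = 9 - 1/(-1 + 5) = 9 - 1/4 = 9 - 1*¼ = 9 - ¼ = 35/4)
A(f) = -5 (A(f) = (-3 - 4) + 2 = -7 + 2 = -5)
(A(U(4, 0)) - 96)² = (-5 - 96)² = (-101)² = 10201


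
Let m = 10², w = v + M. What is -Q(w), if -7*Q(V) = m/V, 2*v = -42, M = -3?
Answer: -25/42 ≈ -0.59524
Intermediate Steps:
v = -21 (v = (½)*(-42) = -21)
w = -24 (w = -21 - 3 = -24)
m = 100
Q(V) = -100/(7*V)
-Q(w) = -(-100)/(7*(-24)) = -(-100)*(-1)/(7*24) = -1*25/42 = -25/42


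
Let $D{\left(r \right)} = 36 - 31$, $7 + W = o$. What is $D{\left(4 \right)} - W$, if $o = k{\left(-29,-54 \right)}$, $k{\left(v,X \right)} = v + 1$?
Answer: $40$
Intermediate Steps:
$k{\left(v,X \right)} = 1 + v$
$o = -28$ ($o = 1 - 29 = -28$)
$W = -35$ ($W = -7 - 28 = -35$)
$D{\left(r \right)} = 5$
$D{\left(4 \right)} - W = 5 - -35 = 5 + 35 = 40$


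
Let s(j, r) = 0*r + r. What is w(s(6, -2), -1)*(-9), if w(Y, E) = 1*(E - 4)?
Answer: 45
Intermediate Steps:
s(j, r) = r (s(j, r) = 0 + r = r)
w(Y, E) = -4 + E (w(Y, E) = 1*(-4 + E) = -4 + E)
w(s(6, -2), -1)*(-9) = (-4 - 1)*(-9) = -5*(-9) = 45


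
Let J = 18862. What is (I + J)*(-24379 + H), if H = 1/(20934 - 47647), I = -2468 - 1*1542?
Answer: -9672160458256/26713 ≈ -3.6208e+8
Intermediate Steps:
I = -4010 (I = -2468 - 1542 = -4010)
H = -1/26713 (H = 1/(-26713) = -1/26713 ≈ -3.7435e-5)
(I + J)*(-24379 + H) = (-4010 + 18862)*(-24379 - 1/26713) = 14852*(-651236228/26713) = -9672160458256/26713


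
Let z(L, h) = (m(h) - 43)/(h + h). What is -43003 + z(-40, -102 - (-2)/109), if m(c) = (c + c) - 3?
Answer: -478007725/11116 ≈ -43002.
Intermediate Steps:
m(c) = -3 + 2*c (m(c) = 2*c - 3 = -3 + 2*c)
z(L, h) = (-46 + 2*h)/(2*h) (z(L, h) = ((-3 + 2*h) - 43)/(h + h) = (-46 + 2*h)/((2*h)) = (-46 + 2*h)*(1/(2*h)) = (-46 + 2*h)/(2*h))
-43003 + z(-40, -102 - (-2)/109) = -43003 + (-23 + (-102 - (-2)/109))/(-102 - (-2)/109) = -43003 + (-23 + (-102 - 1*(-2/109)))/(-102 - 1*(-2/109)) = -43003 + (-23 + (-102 + 2/109))/(-102 + 2/109) = -43003 + (-23 - 11116/109)/(-11116/109) = -43003 - 109/11116*(-13623/109) = -43003 + 13623/11116 = -478007725/11116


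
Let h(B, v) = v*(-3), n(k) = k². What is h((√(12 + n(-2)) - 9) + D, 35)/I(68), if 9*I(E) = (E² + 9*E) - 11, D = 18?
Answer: -189/1045 ≈ -0.18086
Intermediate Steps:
I(E) = -11/9 + E + E²/9 (I(E) = ((E² + 9*E) - 11)/9 = (-11 + E² + 9*E)/9 = -11/9 + E + E²/9)
h(B, v) = -3*v
h((√(12 + n(-2)) - 9) + D, 35)/I(68) = (-3*35)/(-11/9 + 68 + (⅑)*68²) = -105/(-11/9 + 68 + (⅑)*4624) = -105/(-11/9 + 68 + 4624/9) = -105/5225/9 = -105*9/5225 = -189/1045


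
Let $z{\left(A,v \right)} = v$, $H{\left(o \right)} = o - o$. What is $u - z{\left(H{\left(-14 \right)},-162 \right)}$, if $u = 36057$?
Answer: $36219$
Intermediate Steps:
$H{\left(o \right)} = 0$
$u - z{\left(H{\left(-14 \right)},-162 \right)} = 36057 - -162 = 36057 + 162 = 36219$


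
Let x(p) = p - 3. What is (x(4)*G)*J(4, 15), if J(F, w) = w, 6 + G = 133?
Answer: 1905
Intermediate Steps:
G = 127 (G = -6 + 133 = 127)
x(p) = -3 + p
(x(4)*G)*J(4, 15) = ((-3 + 4)*127)*15 = (1*127)*15 = 127*15 = 1905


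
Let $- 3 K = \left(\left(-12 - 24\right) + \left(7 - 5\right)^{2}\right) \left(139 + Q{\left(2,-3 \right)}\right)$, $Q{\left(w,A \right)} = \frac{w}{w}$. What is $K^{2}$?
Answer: $\frac{20070400}{9} \approx 2.23 \cdot 10^{6}$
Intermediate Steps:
$Q{\left(w,A \right)} = 1$
$K = \frac{4480}{3}$ ($K = - \frac{\left(\left(-12 - 24\right) + \left(7 - 5\right)^{2}\right) \left(139 + 1\right)}{3} = - \frac{\left(-36 + 2^{2}\right) 140}{3} = - \frac{\left(-36 + 4\right) 140}{3} = - \frac{\left(-32\right) 140}{3} = \left(- \frac{1}{3}\right) \left(-4480\right) = \frac{4480}{3} \approx 1493.3$)
$K^{2} = \left(\frac{4480}{3}\right)^{2} = \frac{20070400}{9}$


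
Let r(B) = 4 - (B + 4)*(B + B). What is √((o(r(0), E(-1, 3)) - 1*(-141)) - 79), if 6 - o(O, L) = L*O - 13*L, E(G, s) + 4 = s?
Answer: √59 ≈ 7.6811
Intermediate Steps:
r(B) = 4 - 2*B*(4 + B) (r(B) = 4 - (4 + B)*2*B = 4 - 2*B*(4 + B))
E(G, s) = -4 + s
o(O, L) = 6 + 13*L - L*O (o(O, L) = 6 - (L*O - 13*L) = 6 - (-13*L + L*O) = 6 + (13*L - L*O) = 6 + 13*L - L*O)
√((o(r(0), E(-1, 3)) - 1*(-141)) - 79) = √(((6 + 13*(-4 + 3) - (-4 + 3)*(4 - 8*0 - 2*0²)) - 1*(-141)) - 79) = √(((6 + 13*(-1) - 1*(-1)*(4 + 0 - 2*0)) + 141) - 79) = √(((6 - 13 - 1*(-1)*(4 + 0 + 0)) + 141) - 79) = √(((6 - 13 - 1*(-1)*4) + 141) - 79) = √(((6 - 13 + 4) + 141) - 79) = √((-3 + 141) - 79) = √(138 - 79) = √59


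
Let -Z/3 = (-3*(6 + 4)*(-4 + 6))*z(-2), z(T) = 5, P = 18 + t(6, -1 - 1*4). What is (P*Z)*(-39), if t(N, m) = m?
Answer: -456300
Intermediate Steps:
P = 13 (P = 18 + (-1 - 1*4) = 18 + (-1 - 4) = 18 - 5 = 13)
Z = 900 (Z = -3*(-3*(6 + 4)*(-4 + 6))*5 = -3*(-30*2)*5 = -3*(-3*20)*5 = -(-180)*5 = -3*(-300) = 900)
(P*Z)*(-39) = (13*900)*(-39) = 11700*(-39) = -456300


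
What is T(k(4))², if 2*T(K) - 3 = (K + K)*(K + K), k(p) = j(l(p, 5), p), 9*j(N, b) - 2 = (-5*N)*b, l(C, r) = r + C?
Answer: 16123666441/26244 ≈ 6.1438e+5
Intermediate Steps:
l(C, r) = C + r
j(N, b) = 2/9 - 5*N*b/9 (j(N, b) = 2/9 + ((-5*N)*b)/9 = 2/9 + (-5*N*b)/9 = 2/9 - 5*N*b/9)
k(p) = 2/9 - 5*p*(5 + p)/9 (k(p) = 2/9 - 5*(p + 5)*p/9 = 2/9 - 5*(5 + p)*p/9 = 2/9 - 5*p*(5 + p)/9)
T(K) = 3/2 + 2*K² (T(K) = 3/2 + ((K + K)*(K + K))/2 = 3/2 + ((2*K)*(2*K))/2 = 3/2 + (4*K²)/2 = 3/2 + 2*K²)
T(k(4))² = (3/2 + 2*(2/9 - 5/9*4*(5 + 4))²)² = (3/2 + 2*(2/9 - 5/9*4*9)²)² = (3/2 + 2*(2/9 - 20)²)² = (3/2 + 2*(-178/9)²)² = (3/2 + 2*(31684/81))² = (3/2 + 63368/81)² = (126979/162)² = 16123666441/26244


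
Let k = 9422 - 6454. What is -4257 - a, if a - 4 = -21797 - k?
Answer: 20504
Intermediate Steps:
k = 2968
a = -24761 (a = 4 + (-21797 - 1*2968) = 4 + (-21797 - 2968) = 4 - 24765 = -24761)
-4257 - a = -4257 - 1*(-24761) = -4257 + 24761 = 20504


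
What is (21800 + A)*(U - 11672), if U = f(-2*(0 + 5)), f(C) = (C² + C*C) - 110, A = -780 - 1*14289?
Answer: -77958442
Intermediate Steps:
A = -15069 (A = -780 - 14289 = -15069)
f(C) = -110 + 2*C² (f(C) = (C² + C²) - 110 = 2*C² - 110 = -110 + 2*C²)
U = 90 (U = -110 + 2*(-2*(0 + 5))² = -110 + 2*(-2*5)² = -110 + 2*(-10)² = -110 + 2*100 = -110 + 200 = 90)
(21800 + A)*(U - 11672) = (21800 - 15069)*(90 - 11672) = 6731*(-11582) = -77958442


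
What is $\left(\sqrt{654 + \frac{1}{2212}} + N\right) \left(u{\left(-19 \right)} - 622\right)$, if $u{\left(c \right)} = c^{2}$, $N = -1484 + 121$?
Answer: $355743 - \frac{261 \sqrt{799996897}}{1106} \approx 3.4907 \cdot 10^{5}$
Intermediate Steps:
$N = -1363$
$\left(\sqrt{654 + \frac{1}{2212}} + N\right) \left(u{\left(-19 \right)} - 622\right) = \left(\sqrt{654 + \frac{1}{2212}} - 1363\right) \left(\left(-19\right)^{2} - 622\right) = \left(\sqrt{654 + \frac{1}{2212}} - 1363\right) \left(361 - 622\right) = \left(\sqrt{\frac{1446649}{2212}} - 1363\right) \left(-261\right) = \left(\frac{\sqrt{799996897}}{1106} - 1363\right) \left(-261\right) = \left(-1363 + \frac{\sqrt{799996897}}{1106}\right) \left(-261\right) = 355743 - \frac{261 \sqrt{799996897}}{1106}$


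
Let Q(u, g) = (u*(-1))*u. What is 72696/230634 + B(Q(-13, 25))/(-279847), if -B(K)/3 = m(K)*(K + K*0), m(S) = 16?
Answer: 3078809084/10757038833 ≈ 0.28621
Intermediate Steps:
Q(u, g) = -u² (Q(u, g) = (-u)*u = -u²)
B(K) = -48*K (B(K) = -48*(K + K*0) = -48*(K + 0) = -48*K)
72696/230634 + B(Q(-13, 25))/(-279847) = 72696/230634 - (-48)*(-13)²/(-279847) = 72696*(1/230634) - (-48)*169*(-1/279847) = 12116/38439 - 48*(-169)*(-1/279847) = 12116/38439 + 8112*(-1/279847) = 12116/38439 - 8112/279847 = 3078809084/10757038833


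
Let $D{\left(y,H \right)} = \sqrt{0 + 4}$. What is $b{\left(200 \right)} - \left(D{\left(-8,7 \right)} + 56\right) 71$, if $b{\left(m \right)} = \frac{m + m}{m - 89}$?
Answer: $- \frac{456698}{111} \approx -4114.4$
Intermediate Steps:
$b{\left(m \right)} = \frac{2 m}{-89 + m}$
$D{\left(y,H \right)} = 2$ ($D{\left(y,H \right)} = \sqrt{4} = 2$)
$b{\left(200 \right)} - \left(D{\left(-8,7 \right)} + 56\right) 71 = 2 \cdot 200 \frac{1}{-89 + 200} - \left(2 + 56\right) 71 = 2 \cdot 200 \cdot \frac{1}{111} - 58 \cdot 71 = 2 \cdot 200 \cdot \frac{1}{111} - 4118 = \frac{400}{111} - 4118 = - \frac{456698}{111}$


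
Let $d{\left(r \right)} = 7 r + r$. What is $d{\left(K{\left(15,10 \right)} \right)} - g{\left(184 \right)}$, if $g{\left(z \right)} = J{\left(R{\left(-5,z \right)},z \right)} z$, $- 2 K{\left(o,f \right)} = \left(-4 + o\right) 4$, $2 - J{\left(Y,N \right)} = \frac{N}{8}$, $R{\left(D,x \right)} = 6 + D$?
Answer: $3688$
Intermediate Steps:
$J{\left(Y,N \right)} = 2 - \frac{N}{8}$
$K{\left(o,f \right)} = 8 - 2 o$ ($K{\left(o,f \right)} = - \frac{\left(-4 + o\right) 4}{2} = - \frac{-16 + 4 o}{2} = 8 - 2 o$)
$d{\left(r \right)} = 8 r$
$g{\left(z \right)} = z \left(2 - \frac{z}{8}\right)$ ($g{\left(z \right)} = \left(2 - \frac{z}{8}\right) z = z \left(2 - \frac{z}{8}\right)$)
$d{\left(K{\left(15,10 \right)} \right)} - g{\left(184 \right)} = 8 \left(8 - 30\right) - \frac{1}{8} \cdot 184 \left(16 - 184\right) = 8 \left(-22\right) - \frac{1}{8} \cdot 184 \left(-168\right) = -176 - -3864 = -176 + 3864 = 3688$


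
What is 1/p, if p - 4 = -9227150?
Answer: -1/9227146 ≈ -1.0838e-7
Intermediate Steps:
p = -9227146 (p = 4 - 9227150 = -9227146)
1/p = 1/(-9227146) = -1/9227146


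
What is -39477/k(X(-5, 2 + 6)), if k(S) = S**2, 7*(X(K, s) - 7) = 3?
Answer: -1934373/2704 ≈ -715.38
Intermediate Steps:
X(K, s) = 52/7 (X(K, s) = 7 + (1/7)*3 = 7 + 3/7 = 52/7)
-39477/k(X(-5, 2 + 6)) = -39477/((52/7)**2) = -39477/2704/49 = -39477*49/2704 = -1934373/2704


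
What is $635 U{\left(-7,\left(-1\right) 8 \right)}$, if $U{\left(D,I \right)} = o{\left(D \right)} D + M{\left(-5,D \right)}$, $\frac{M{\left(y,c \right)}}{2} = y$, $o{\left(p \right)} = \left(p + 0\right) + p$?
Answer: $55880$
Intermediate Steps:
$o{\left(p \right)} = 2 p$ ($o{\left(p \right)} = p + p = 2 p$)
$M{\left(y,c \right)} = 2 y$
$U{\left(D,I \right)} = -10 + 2 D^{2}$ ($U{\left(D,I \right)} = 2 D D + 2 \left(-5\right) = 2 D^{2} - 10 = -10 + 2 D^{2}$)
$635 U{\left(-7,\left(-1\right) 8 \right)} = 635 \left(-10 + 2 \left(-7\right)^{2}\right) = 635 \left(-10 + 2 \cdot 49\right) = 635 \left(-10 + 98\right) = 635 \cdot 88 = 55880$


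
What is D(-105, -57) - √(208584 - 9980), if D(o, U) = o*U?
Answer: 5985 - 2*√49651 ≈ 5539.4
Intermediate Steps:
D(o, U) = U*o
D(-105, -57) - √(208584 - 9980) = -57*(-105) - √(208584 - 9980) = 5985 - √198604 = 5985 - 2*√49651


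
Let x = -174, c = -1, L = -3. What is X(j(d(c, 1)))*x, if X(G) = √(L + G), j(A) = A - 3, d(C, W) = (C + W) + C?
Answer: -174*I*√7 ≈ -460.36*I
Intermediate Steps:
d(C, W) = W + 2*C
j(A) = -3 + A
X(G) = √(-3 + G)
X(j(d(c, 1)))*x = √(-3 + (-3 + (1 + 2*(-1))))*(-174) = √(-3 + (-3 + (1 - 2)))*(-174) = √(-3 + (-3 - 1))*(-174) = √(-3 - 4)*(-174) = √(-7)*(-174) = (I*√7)*(-174) = -174*I*√7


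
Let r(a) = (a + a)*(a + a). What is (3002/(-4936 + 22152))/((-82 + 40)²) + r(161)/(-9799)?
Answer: -1574376233909/148793033088 ≈ -10.581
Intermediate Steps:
r(a) = 4*a² (r(a) = (2*a)*(2*a) = 4*a²)
(3002/(-4936 + 22152))/((-82 + 40)²) + r(161)/(-9799) = (3002/(-4936 + 22152))/((-82 + 40)²) + (4*161²)/(-9799) = (3002/17216)/((-42)²) + (4*25921)*(-1/9799) = (3002*(1/17216))/1764 + 103684*(-1/9799) = (1501/8608)*(1/1764) - 103684/9799 = 1501/15184512 - 103684/9799 = -1574376233909/148793033088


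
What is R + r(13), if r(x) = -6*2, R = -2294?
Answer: -2306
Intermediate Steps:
r(x) = -12
R + r(13) = -2294 - 12 = -2306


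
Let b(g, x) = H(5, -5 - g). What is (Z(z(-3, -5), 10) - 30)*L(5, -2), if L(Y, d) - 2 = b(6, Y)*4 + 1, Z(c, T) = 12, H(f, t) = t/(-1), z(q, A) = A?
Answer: -846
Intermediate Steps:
H(f, t) = -t (H(f, t) = t*(-1) = -t)
b(g, x) = 5 + g (b(g, x) = -(-5 - g) = 5 + g)
L(Y, d) = 47 (L(Y, d) = 2 + ((5 + 6)*4 + 1) = 2 + (11*4 + 1) = 2 + (44 + 1) = 2 + 45 = 47)
(Z(z(-3, -5), 10) - 30)*L(5, -2) = (12 - 30)*47 = -18*47 = -846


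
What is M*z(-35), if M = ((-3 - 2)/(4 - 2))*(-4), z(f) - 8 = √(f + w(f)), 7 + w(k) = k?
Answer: 80 + 10*I*√77 ≈ 80.0 + 87.75*I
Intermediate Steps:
w(k) = -7 + k
z(f) = 8 + √(-7 + 2*f) (z(f) = 8 + √(f + (-7 + f)) = 8 + √(-7 + 2*f))
M = 10 (M = -5/2*(-4) = 10)
M*z(-35) = 10*(8 + √(-7 + 2*(-35))) = 10*(8 + √(-7 - 70)) = 10*(8 + √(-77)) = 10*(8 + I*√77) = 80 + 10*I*√77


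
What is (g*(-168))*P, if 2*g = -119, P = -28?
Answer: -279888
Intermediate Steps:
g = -119/2 (g = (½)*(-119) = -119/2 ≈ -59.500)
(g*(-168))*P = -119/2*(-168)*(-28) = 9996*(-28) = -279888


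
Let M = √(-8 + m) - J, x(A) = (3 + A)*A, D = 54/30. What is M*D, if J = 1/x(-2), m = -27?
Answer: 9/10 + 9*I*√35/5 ≈ 0.9 + 10.649*I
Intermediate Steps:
D = 9/5 (D = 54*(1/30) = 9/5 ≈ 1.8000)
x(A) = A*(3 + A)
J = -½ (J = 1/(-2*(3 - 2)) = 1/(-2*1) = 1/(-2) = -½ ≈ -0.50000)
M = ½ + I*√35 (M = √(-8 - 27) - 1*(-½) = √(-35) + ½ = I*√35 + ½ = ½ + I*√35 ≈ 0.5 + 5.9161*I)
M*D = (½ + I*√35)*(9/5) = 9/10 + 9*I*√35/5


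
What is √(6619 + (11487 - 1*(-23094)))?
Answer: 20*√103 ≈ 202.98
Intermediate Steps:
√(6619 + (11487 - 1*(-23094))) = √(6619 + (11487 + 23094)) = √(6619 + 34581) = √41200 = 20*√103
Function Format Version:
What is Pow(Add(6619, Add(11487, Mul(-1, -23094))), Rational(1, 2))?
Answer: Mul(20, Pow(103, Rational(1, 2))) ≈ 202.98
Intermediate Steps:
Pow(Add(6619, Add(11487, Mul(-1, -23094))), Rational(1, 2)) = Pow(Add(6619, Add(11487, 23094)), Rational(1, 2)) = Pow(Add(6619, 34581), Rational(1, 2)) = Pow(41200, Rational(1, 2)) = Mul(20, Pow(103, Rational(1, 2)))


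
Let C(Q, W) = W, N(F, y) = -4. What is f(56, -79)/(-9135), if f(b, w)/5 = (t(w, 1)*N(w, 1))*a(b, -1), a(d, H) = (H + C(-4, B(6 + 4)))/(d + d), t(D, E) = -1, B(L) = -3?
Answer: 1/12789 ≈ 7.8192e-5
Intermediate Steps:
a(d, H) = (-3 + H)/(2*d) (a(d, H) = (H - 3)/(d + d) = (-3 + H)/((2*d)) = (-3 + H)*(1/(2*d)) = (-3 + H)/(2*d))
f(b, w) = -40/b (f(b, w) = 5*((-1*(-4))*((-3 - 1)/(2*b))) = 5*(4*((1/2)*(-4)/b)) = 5*(4*(-2/b)) = 5*(-8/b) = -40/b)
f(56, -79)/(-9135) = -40/56/(-9135) = -40*1/56*(-1/9135) = -5/7*(-1/9135) = 1/12789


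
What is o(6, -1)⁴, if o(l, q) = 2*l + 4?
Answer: 65536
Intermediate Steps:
o(l, q) = 4 + 2*l
o(6, -1)⁴ = (4 + 2*6)⁴ = (4 + 12)⁴ = 16⁴ = 65536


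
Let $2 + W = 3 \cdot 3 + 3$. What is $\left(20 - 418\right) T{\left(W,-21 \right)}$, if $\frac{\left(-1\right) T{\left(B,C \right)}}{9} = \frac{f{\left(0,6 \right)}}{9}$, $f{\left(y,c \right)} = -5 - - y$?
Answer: $-1990$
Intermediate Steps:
$W = 10$ ($W = -2 + \left(3 \cdot 3 + 3\right) = -2 + \left(9 + 3\right) = -2 + 12 = 10$)
$f{\left(y,c \right)} = -5 + y$
$T{\left(B,C \right)} = 5$ ($T{\left(B,C \right)} = - 9 \frac{-5 + 0}{9} = - 9 \left(\left(-5\right) \frac{1}{9}\right) = \left(-9\right) \left(- \frac{5}{9}\right) = 5$)
$\left(20 - 418\right) T{\left(W,-21 \right)} = \left(20 - 418\right) 5 = \left(-398\right) 5 = -1990$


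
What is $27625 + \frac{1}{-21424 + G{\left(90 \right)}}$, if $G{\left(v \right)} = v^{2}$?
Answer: $\frac{368075499}{13324} \approx 27625.0$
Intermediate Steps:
$27625 + \frac{1}{-21424 + G{\left(90 \right)}} = 27625 + \frac{1}{-21424 + 90^{2}} = 27625 + \frac{1}{-21424 + 8100} = 27625 + \frac{1}{-13324} = 27625 - \frac{1}{13324} = \frac{368075499}{13324}$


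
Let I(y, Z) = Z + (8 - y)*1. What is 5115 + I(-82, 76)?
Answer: 5281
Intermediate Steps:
I(y, Z) = 8 + Z - y (I(y, Z) = Z + (8 - y) = 8 + Z - y)
5115 + I(-82, 76) = 5115 + (8 + 76 - 1*(-82)) = 5115 + (8 + 76 + 82) = 5115 + 166 = 5281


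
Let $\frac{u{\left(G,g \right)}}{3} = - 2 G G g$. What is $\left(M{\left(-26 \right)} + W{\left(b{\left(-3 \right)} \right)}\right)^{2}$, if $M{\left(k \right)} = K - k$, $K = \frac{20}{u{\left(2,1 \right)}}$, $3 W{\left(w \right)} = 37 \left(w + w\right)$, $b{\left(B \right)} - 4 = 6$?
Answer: $\frac{2660161}{36} \approx 73893.0$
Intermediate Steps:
$b{\left(B \right)} = 10$ ($b{\left(B \right)} = 4 + 6 = 10$)
$W{\left(w \right)} = \frac{74 w}{3}$ ($W{\left(w \right)} = \frac{37 \left(w + w\right)}{3} = \frac{37 \cdot 2 w}{3} = \frac{74 w}{3}$)
$u{\left(G,g \right)} = - 6 g G^{2}$ ($u{\left(G,g \right)} = 3 - 2 G G g = 3 \left(- 2 g G^{2}\right) = - 6 g G^{2}$)
$K = - \frac{5}{6}$ ($K = \frac{20}{\left(-6\right) 1 \cdot 2^{2}} = \frac{20}{\left(-6\right) 1 \cdot 4} = \frac{20}{-24} = 20 \left(- \frac{1}{24}\right) = - \frac{5}{6} \approx -0.83333$)
$M{\left(k \right)} = - \frac{5}{6} - k$
$\left(M{\left(-26 \right)} + W{\left(b{\left(-3 \right)} \right)}\right)^{2} = \left(\left(- \frac{5}{6} - -26\right) + \frac{74}{3} \cdot 10\right)^{2} = \left(\left(- \frac{5}{6} + 26\right) + \frac{740}{3}\right)^{2} = \left(\frac{151}{6} + \frac{740}{3}\right)^{2} = \left(\frac{1631}{6}\right)^{2} = \frac{2660161}{36}$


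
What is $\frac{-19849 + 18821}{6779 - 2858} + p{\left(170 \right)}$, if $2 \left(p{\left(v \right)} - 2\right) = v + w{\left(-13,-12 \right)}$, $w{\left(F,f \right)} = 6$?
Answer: $\frac{351862}{3921} \approx 89.738$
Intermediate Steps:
$p{\left(v \right)} = 5 + \frac{v}{2}$ ($p{\left(v \right)} = 2 + \frac{v + 6}{2} = 2 + \frac{6 + v}{2} = 2 + \left(3 + \frac{v}{2}\right) = 5 + \frac{v}{2}$)
$\frac{-19849 + 18821}{6779 - 2858} + p{\left(170 \right)} = \frac{-19849 + 18821}{6779 - 2858} + \left(5 + \frac{1}{2} \cdot 170\right) = - \frac{1028}{3921} + \left(5 + 85\right) = \left(-1028\right) \frac{1}{3921} + 90 = - \frac{1028}{3921} + 90 = \frac{351862}{3921}$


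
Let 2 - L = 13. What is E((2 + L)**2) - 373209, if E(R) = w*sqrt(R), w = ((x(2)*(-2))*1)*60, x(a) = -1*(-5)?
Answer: -378609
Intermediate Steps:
L = -11 (L = 2 - 1*13 = 2 - 13 = -11)
x(a) = 5
w = -600 (w = ((5*(-2))*1)*60 = -10*1*60 = -10*60 = -600)
E(R) = -600*sqrt(R)
E((2 + L)**2) - 373209 = -600*sqrt((2 - 11)**2) - 373209 = -600*sqrt((-9)**2) - 373209 = -600*sqrt(81) - 373209 = -600*9 - 373209 = -5400 - 373209 = -378609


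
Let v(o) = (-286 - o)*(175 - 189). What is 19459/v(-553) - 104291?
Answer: -389859217/3738 ≈ -1.0430e+5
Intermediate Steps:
v(o) = 4004 + 14*o (v(o) = (-286 - o)*(-14) = 4004 + 14*o)
19459/v(-553) - 104291 = 19459/(4004 + 14*(-553)) - 104291 = 19459/(4004 - 7742) - 104291 = 19459/(-3738) - 104291 = 19459*(-1/3738) - 104291 = -19459/3738 - 104291 = -389859217/3738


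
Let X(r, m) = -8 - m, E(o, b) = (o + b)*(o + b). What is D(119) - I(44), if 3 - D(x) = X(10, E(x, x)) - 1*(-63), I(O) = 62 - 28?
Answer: 56558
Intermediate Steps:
I(O) = 34
E(o, b) = (b + o)**2 (E(o, b) = (b + o)*(b + o) = (b + o)**2)
D(x) = -52 + 4*x**2 (D(x) = 3 - ((-8 - (x + x)**2) - 1*(-63)) = 3 - ((-8 - (2*x)**2) + 63) = 3 - ((-8 - 4*x**2) + 63) = 3 - (55 - 4*x**2) = 3 + (-55 + 4*x**2) = -52 + 4*x**2)
D(119) - I(44) = (-52 + 4*119**2) - 1*34 = (-52 + 4*14161) - 34 = (-52 + 56644) - 34 = 56592 - 34 = 56558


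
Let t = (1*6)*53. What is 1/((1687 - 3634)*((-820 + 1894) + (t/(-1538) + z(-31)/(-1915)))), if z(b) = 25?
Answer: -294527/615752877432 ≈ -4.7832e-7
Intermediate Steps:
t = 318 (t = 6*53 = 318)
1/((1687 - 3634)*((-820 + 1894) + (t/(-1538) + z(-31)/(-1915)))) = 1/((1687 - 3634)*((-820 + 1894) + (318/(-1538) + 25/(-1915)))) = 1/(-1947*(1074 + (318*(-1/1538) + 25*(-1/1915)))) = 1/(-1947*(1074 + (-159/769 - 5/383))) = 1/(-1947*(1074 - 64742/294527)) = 1/(-1947*316257256/294527) = 1/(-615752877432/294527) = -294527/615752877432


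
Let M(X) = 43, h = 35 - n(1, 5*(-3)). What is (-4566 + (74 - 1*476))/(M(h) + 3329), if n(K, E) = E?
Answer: -414/281 ≈ -1.4733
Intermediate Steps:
h = 50 (h = 35 - 5*(-3) = 35 - 1*(-15) = 35 + 15 = 50)
(-4566 + (74 - 1*476))/(M(h) + 3329) = (-4566 + (74 - 1*476))/(43 + 3329) = (-4566 + (74 - 476))/3372 = (-4566 - 402)*(1/3372) = -4968*1/3372 = -414/281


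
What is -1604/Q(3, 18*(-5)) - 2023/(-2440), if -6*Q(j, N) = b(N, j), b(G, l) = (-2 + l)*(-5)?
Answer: -4694489/2440 ≈ -1924.0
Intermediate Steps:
b(G, l) = 10 - 5*l
Q(j, N) = -5/3 + 5*j/6 (Q(j, N) = -(10 - 5*j)/6 = -5/3 + 5*j/6)
-1604/Q(3, 18*(-5)) - 2023/(-2440) = -1604/(-5/3 + (⅚)*3) - 2023/(-2440) = -1604/(-5/3 + 5/2) - 2023*(-1/2440) = -1604/⅚ + 2023/2440 = -1604*6/5 + 2023/2440 = -9624/5 + 2023/2440 = -4694489/2440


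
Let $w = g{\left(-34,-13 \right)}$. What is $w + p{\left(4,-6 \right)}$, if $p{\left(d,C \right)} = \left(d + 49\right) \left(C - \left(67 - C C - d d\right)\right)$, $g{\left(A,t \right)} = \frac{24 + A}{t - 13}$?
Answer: $- \frac{14464}{13} \approx -1112.6$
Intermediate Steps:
$g{\left(A,t \right)} = \frac{24 + A}{-13 + t}$
$w = \frac{5}{13}$ ($w = \frac{24 - 34}{-13 - 13} = \frac{1}{-26} \left(-10\right) = \left(- \frac{1}{26}\right) \left(-10\right) = \frac{5}{13} \approx 0.38462$)
$p{\left(d,C \right)} = \left(49 + d\right) \left(-67 + C + C^{2} + d^{2}\right)$ ($p{\left(d,C \right)} = \left(49 + d\right) \left(C - \left(67 - C^{2} - d^{2}\right)\right) = \left(49 + d\right) \left(C + \left(-67 + C^{2} + d^{2}\right)\right) = \left(49 + d\right) \left(-67 + C + C^{2} + d^{2}\right)$)
$w + p{\left(4,-6 \right)} = \frac{5}{13} + \left(-3283 + 4^{3} - 268 + 49 \left(-6\right) + 49 \left(-6\right)^{2} + 49 \cdot 4^{2} - 24 + 4 \left(-6\right)^{2}\right) = \frac{5}{13} + \left(-3283 + 64 - 268 - 294 + 49 \cdot 36 + 49 \cdot 16 - 24 + 4 \cdot 36\right) = \frac{5}{13} + \left(-3283 + 64 - 268 - 294 + 1764 + 784 - 24 + 144\right) = \frac{5}{13} - 1113 = - \frac{14464}{13}$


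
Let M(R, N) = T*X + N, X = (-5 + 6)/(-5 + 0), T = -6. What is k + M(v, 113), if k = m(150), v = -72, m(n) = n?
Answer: 1321/5 ≈ 264.20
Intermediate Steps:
X = -1/5 (X = 1/(-5) = 1*(-1/5) = -1/5 ≈ -0.20000)
k = 150
M(R, N) = 6/5 + N (M(R, N) = -6*(-1/5) + N = 6/5 + N)
k + M(v, 113) = 150 + (6/5 + 113) = 150 + 571/5 = 1321/5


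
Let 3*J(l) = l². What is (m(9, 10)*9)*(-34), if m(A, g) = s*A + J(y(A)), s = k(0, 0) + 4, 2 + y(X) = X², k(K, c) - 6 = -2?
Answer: -658614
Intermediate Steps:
k(K, c) = 4 (k(K, c) = 6 - 2 = 4)
y(X) = -2 + X²
J(l) = l²/3
s = 8 (s = 4 + 4 = 8)
m(A, g) = 8*A + (-2 + A²)²/3
(m(9, 10)*9)*(-34) = ((8*9 + (-2 + 9²)²/3)*9)*(-34) = ((72 + (-2 + 81)²/3)*9)*(-34) = ((72 + (⅓)*79²)*9)*(-34) = ((72 + (⅓)*6241)*9)*(-34) = ((72 + 6241/3)*9)*(-34) = ((6457/3)*9)*(-34) = 19371*(-34) = -658614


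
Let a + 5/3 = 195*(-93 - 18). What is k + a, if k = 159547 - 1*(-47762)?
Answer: 556987/3 ≈ 1.8566e+5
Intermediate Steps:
k = 207309 (k = 159547 + 47762 = 207309)
a = -64940/3 (a = -5/3 + 195*(-93 - 18) = -5/3 + 195*(-111) = -5/3 - 21645 = -64940/3 ≈ -21647.)
k + a = 207309 - 64940/3 = 556987/3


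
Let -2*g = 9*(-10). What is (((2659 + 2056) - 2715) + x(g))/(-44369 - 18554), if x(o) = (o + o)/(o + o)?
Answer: -2001/62923 ≈ -0.031801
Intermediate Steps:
g = 45 (g = -9*(-10)/2 = -½*(-90) = 45)
x(o) = 1 (x(o) = (2*o)/((2*o)) = (2*o)*(1/(2*o)) = 1)
(((2659 + 2056) - 2715) + x(g))/(-44369 - 18554) = (((2659 + 2056) - 2715) + 1)/(-44369 - 18554) = ((4715 - 2715) + 1)/(-62923) = (2000 + 1)*(-1/62923) = 2001*(-1/62923) = -2001/62923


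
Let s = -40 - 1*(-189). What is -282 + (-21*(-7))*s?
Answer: 21621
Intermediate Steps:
s = 149 (s = -40 + 189 = 149)
-282 + (-21*(-7))*s = -282 - 21*(-7)*149 = -282 + 147*149 = -282 + 21903 = 21621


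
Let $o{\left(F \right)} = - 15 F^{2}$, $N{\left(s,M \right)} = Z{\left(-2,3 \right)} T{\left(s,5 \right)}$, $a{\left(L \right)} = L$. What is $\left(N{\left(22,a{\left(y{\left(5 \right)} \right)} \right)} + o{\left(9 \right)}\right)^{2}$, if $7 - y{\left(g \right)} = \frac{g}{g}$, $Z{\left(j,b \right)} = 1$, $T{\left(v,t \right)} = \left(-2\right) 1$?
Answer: $1481089$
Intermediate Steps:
$T{\left(v,t \right)} = -2$
$y{\left(g \right)} = 6$ ($y{\left(g \right)} = 7 - \frac{g}{g} = 7 - 1 = 6$)
$N{\left(s,M \right)} = -2$ ($N{\left(s,M \right)} = 1 \left(-2\right) = -2$)
$\left(N{\left(22,a{\left(y{\left(5 \right)} \right)} \right)} + o{\left(9 \right)}\right)^{2} = \left(-2 - 15 \cdot 9^{2}\right)^{2} = \left(-2 - 1215\right)^{2} = \left(-1217\right)^{2} = 1481089$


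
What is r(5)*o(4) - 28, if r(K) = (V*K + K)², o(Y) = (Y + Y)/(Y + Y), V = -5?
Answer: 372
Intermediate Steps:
o(Y) = 1 (o(Y) = (2*Y)/((2*Y)) = (2*Y)*(1/(2*Y)) = 1)
r(K) = 16*K² (r(K) = (-5*K + K)² = (-4*K)² = 16*K²)
r(5)*o(4) - 28 = (16*5²)*1 - 28 = (16*25)*1 - 28 = 400*1 - 28 = 400 - 28 = 372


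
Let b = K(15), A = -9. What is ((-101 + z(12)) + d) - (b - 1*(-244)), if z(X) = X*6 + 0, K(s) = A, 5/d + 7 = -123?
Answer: -6865/26 ≈ -264.04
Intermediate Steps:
d = -1/26 (d = 5/(-7 - 123) = 5/(-130) = 5*(-1/130) = -1/26 ≈ -0.038462)
K(s) = -9
z(X) = 6*X (z(X) = 6*X + 0 = 6*X)
b = -9
((-101 + z(12)) + d) - (b - 1*(-244)) = ((-101 + 6*12) - 1/26) - (-9 - 1*(-244)) = ((-101 + 72) - 1/26) - (-9 + 244) = (-29 - 1/26) - 1*235 = -755/26 - 235 = -6865/26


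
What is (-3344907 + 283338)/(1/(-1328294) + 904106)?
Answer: -1355554577762/400306191721 ≈ -3.3863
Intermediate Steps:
(-3344907 + 283338)/(1/(-1328294) + 904106) = -3061569/(-1/1328294 + 904106) = -3061569/1200918575163/1328294 = -3061569*1328294/1200918575163 = -1355554577762/400306191721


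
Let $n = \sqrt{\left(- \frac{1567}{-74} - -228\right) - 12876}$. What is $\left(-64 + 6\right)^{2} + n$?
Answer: $3364 + \frac{i \sqrt{69144490}}{74} \approx 3364.0 + 112.37 i$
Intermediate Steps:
$n = \frac{i \sqrt{69144490}}{74}$ ($n = \sqrt{\left(\left(-1567\right) \left(- \frac{1}{74}\right) + 228\right) - 12876} = \sqrt{\left(\frac{1567}{74} + 228\right) - 12876} = \sqrt{\frac{18439}{74} - 12876} = \sqrt{- \frac{934385}{74}} = \frac{i \sqrt{69144490}}{74} \approx 112.37 i$)
$\left(-64 + 6\right)^{2} + n = \left(-64 + 6\right)^{2} + \frac{i \sqrt{69144490}}{74} = \left(-58\right)^{2} + \frac{i \sqrt{69144490}}{74} = 3364 + \frac{i \sqrt{69144490}}{74}$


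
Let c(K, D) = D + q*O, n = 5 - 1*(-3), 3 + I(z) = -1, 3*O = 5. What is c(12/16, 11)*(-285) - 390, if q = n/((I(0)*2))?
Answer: -3050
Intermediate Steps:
O = 5/3 (O = (⅓)*5 = 5/3 ≈ 1.6667)
I(z) = -4 (I(z) = -3 - 1 = -4)
n = 8 (n = 5 + 3 = 8)
q = -1 (q = 8/((-4*2)) = 8/(-8) = 8*(-⅛) = -1)
c(K, D) = -5/3 + D (c(K, D) = D - 1*5/3 = D - 5/3 = -5/3 + D)
c(12/16, 11)*(-285) - 390 = (-5/3 + 11)*(-285) - 390 = (28/3)*(-285) - 390 = -2660 - 390 = -3050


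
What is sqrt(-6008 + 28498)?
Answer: sqrt(22490) ≈ 149.97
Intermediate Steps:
sqrt(-6008 + 28498) = sqrt(22490)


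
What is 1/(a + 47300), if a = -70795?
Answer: -1/23495 ≈ -4.2562e-5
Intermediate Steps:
1/(a + 47300) = 1/(-70795 + 47300) = 1/(-23495) = -1/23495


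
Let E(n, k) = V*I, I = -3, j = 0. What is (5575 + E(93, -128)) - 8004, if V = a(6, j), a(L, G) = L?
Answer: -2447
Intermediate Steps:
V = 6
E(n, k) = -18 (E(n, k) = 6*(-3) = -18)
(5575 + E(93, -128)) - 8004 = (5575 - 18) - 8004 = 5557 - 8004 = -2447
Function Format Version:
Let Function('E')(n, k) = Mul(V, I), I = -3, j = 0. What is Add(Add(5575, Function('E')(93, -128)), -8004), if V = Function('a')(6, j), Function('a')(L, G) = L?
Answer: -2447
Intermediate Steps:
V = 6
Function('E')(n, k) = -18 (Function('E')(n, k) = Mul(6, -3) = -18)
Add(Add(5575, Function('E')(93, -128)), -8004) = Add(Add(5575, -18), -8004) = Add(5557, -8004) = -2447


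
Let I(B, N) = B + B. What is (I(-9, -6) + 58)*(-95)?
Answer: -3800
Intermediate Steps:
I(B, N) = 2*B
(I(-9, -6) + 58)*(-95) = (2*(-9) + 58)*(-95) = (-18 + 58)*(-95) = 40*(-95) = -3800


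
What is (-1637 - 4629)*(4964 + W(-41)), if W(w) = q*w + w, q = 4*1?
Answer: -29819894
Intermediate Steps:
q = 4
W(w) = 5*w (W(w) = 4*w + w = 5*w)
(-1637 - 4629)*(4964 + W(-41)) = (-1637 - 4629)*(4964 + 5*(-41)) = -6266*(4964 - 205) = -6266*4759 = -29819894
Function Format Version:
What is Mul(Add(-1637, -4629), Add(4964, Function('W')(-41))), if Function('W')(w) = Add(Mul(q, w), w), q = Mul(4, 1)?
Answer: -29819894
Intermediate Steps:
q = 4
Function('W')(w) = Mul(5, w) (Function('W')(w) = Add(Mul(4, w), w) = Mul(5, w))
Mul(Add(-1637, -4629), Add(4964, Function('W')(-41))) = Mul(Add(-1637, -4629), Add(4964, Mul(5, -41))) = Mul(-6266, Add(4964, -205)) = Mul(-6266, 4759) = -29819894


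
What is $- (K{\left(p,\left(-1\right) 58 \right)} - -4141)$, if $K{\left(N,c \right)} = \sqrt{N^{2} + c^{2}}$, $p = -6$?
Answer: $-4141 - 10 \sqrt{34} \approx -4199.3$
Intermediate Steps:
$- (K{\left(p,\left(-1\right) 58 \right)} - -4141) = - (\sqrt{\left(-6\right)^{2} + \left(\left(-1\right) 58\right)^{2}} - -4141) = - (\sqrt{36 + \left(-58\right)^{2}} + 4141) = - (\sqrt{36 + 3364} + 4141) = - (\sqrt{3400} + 4141) = - (10 \sqrt{34} + 4141) = - (4141 + 10 \sqrt{34}) = -4141 - 10 \sqrt{34}$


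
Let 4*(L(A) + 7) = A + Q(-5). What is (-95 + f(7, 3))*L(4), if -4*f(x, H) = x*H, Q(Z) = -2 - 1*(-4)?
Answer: 4411/8 ≈ 551.38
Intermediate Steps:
Q(Z) = 2 (Q(Z) = -2 + 4 = 2)
L(A) = -13/2 + A/4 (L(A) = -7 + (A + 2)/4 = -7 + (2 + A)/4 = -7 + (½ + A/4) = -13/2 + A/4)
f(x, H) = -H*x/4 (f(x, H) = -x*H/4 = -H*x/4)
(-95 + f(7, 3))*L(4) = (-95 - ¼*3*7)*(-13/2 + (¼)*4) = (-95 - 21/4)*(-13/2 + 1) = -401/4*(-11/2) = 4411/8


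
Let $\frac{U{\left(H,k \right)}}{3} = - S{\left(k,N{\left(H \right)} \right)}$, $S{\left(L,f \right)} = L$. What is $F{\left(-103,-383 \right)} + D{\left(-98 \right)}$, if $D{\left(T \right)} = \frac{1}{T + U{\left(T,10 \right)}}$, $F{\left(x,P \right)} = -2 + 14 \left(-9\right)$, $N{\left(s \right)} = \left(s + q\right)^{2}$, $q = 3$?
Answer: $- \frac{16385}{128} \approx -128.01$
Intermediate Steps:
$N{\left(s \right)} = \left(3 + s\right)^{2}$ ($N{\left(s \right)} = \left(s + 3\right)^{2} = \left(3 + s\right)^{2}$)
$U{\left(H,k \right)} = - 3 k$ ($U{\left(H,k \right)} = 3 \left(- k\right) = - 3 k$)
$F{\left(x,P \right)} = -128$ ($F{\left(x,P \right)} = -2 - 126 = -128$)
$D{\left(T \right)} = \frac{1}{-30 + T}$ ($D{\left(T \right)} = \frac{1}{T - 30} = \frac{1}{-30 + T}$)
$F{\left(-103,-383 \right)} + D{\left(-98 \right)} = -128 + \frac{1}{-30 - 98} = -128 + \frac{1}{-128} = -128 - \frac{1}{128} = - \frac{16385}{128}$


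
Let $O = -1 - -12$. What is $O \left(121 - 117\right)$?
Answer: $44$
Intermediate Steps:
$O = 11$ ($O = -1 + 12 = 11$)
$O \left(121 - 117\right) = 11 \left(121 - 117\right) = 11 \cdot 4 = 44$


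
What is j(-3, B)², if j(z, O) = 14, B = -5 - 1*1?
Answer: 196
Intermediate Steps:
B = -6 (B = -5 - 1 = -6)
j(-3, B)² = 14² = 196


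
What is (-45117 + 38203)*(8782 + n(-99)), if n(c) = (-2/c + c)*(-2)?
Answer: -6146656624/99 ≈ -6.2087e+7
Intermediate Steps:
n(c) = -2*c + 4/c (n(c) = (c - 2/c)*(-2) = -2*c + 4/c)
(-45117 + 38203)*(8782 + n(-99)) = (-45117 + 38203)*(8782 + (-2*(-99) + 4/(-99))) = -6914*(8782 + (198 + 4*(-1/99))) = -6914*(8782 + (198 - 4/99)) = -6914*(8782 + 19598/99) = -6914*889016/99 = -6146656624/99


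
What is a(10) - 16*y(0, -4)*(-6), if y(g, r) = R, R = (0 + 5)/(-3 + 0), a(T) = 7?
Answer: -153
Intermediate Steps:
R = -5/3 (R = 5/(-3) = 5*(-⅓) = -5/3 ≈ -1.6667)
y(g, r) = -5/3
a(10) - 16*y(0, -4)*(-6) = 7 - (-80)*(-6)/3 = 7 - 16*10 = 7 - 160 = -153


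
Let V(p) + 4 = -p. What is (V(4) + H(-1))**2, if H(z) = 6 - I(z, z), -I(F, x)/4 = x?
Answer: 36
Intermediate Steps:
I(F, x) = -4*x
V(p) = -4 - p
H(z) = 6 + 4*z (H(z) = 6 - (-4)*z = 6 + 4*z)
(V(4) + H(-1))**2 = ((-4 - 1*4) + (6 + 4*(-1)))**2 = ((-4 - 4) + (6 - 4))**2 = (-8 + 2)**2 = (-6)**2 = 36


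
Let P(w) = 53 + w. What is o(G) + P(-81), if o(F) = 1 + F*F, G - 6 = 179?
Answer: 34198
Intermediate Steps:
G = 185 (G = 6 + 179 = 185)
o(F) = 1 + F²
o(G) + P(-81) = (1 + 185²) + (53 - 81) = (1 + 34225) - 28 = 34226 - 28 = 34198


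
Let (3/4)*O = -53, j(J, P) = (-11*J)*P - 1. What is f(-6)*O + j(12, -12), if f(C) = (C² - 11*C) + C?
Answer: -5201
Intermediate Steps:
f(C) = C² - 10*C
j(J, P) = -1 - 11*J*P (j(J, P) = -11*J*P - 1 = -1 - 11*J*P)
O = -212/3 (O = (4/3)*(-53) = -212/3 ≈ -70.667)
f(-6)*O + j(12, -12) = -6*(-10 - 6)*(-212/3) + (-1 - 11*12*(-12)) = -6*(-16)*(-212/3) + (-1 + 1584) = 96*(-212/3) + 1583 = -6784 + 1583 = -5201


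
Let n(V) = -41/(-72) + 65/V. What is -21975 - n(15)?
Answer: -1582553/72 ≈ -21980.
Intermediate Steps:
n(V) = 41/72 + 65/V (n(V) = -41*(-1/72) + 65/V = 41/72 + 65/V)
-21975 - n(15) = -21975 - (41/72 + 65/15) = -21975 - (41/72 + 65*(1/15)) = -21975 - (41/72 + 13/3) = -21975 - 1*353/72 = -21975 - 353/72 = -1582553/72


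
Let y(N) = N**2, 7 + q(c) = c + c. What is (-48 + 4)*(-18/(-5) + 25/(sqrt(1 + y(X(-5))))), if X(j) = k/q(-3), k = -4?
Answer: -792/5 - 2860*sqrt(185)/37 ≈ -1209.8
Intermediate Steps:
q(c) = -7 + 2*c (q(c) = -7 + (c + c) = -7 + 2*c)
X(j) = 4/13 (X(j) = -4/(-7 + 2*(-3)) = -4/(-7 - 6) = -4/(-13) = -4*(-1/13) = 4/13)
(-48 + 4)*(-18/(-5) + 25/(sqrt(1 + y(X(-5))))) = (-48 + 4)*(-18/(-5) + 25/(sqrt(1 + (4/13)**2))) = -44*(-18*(-1/5) + 25/(sqrt(1 + 16/169))) = -44*(18/5 + 25/(sqrt(185/169))) = -44*(18/5 + 25/((sqrt(185)/13))) = -44*(18/5 + 25*(13*sqrt(185)/185)) = -44*(18/5 + 65*sqrt(185)/37) = -792/5 - 2860*sqrt(185)/37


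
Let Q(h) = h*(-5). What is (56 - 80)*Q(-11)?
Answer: -1320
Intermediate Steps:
Q(h) = -5*h
(56 - 80)*Q(-11) = (56 - 80)*(-5*(-11)) = -24*55 = -1320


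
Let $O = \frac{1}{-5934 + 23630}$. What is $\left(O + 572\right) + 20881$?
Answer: $\frac{379632289}{17696} \approx 21453.0$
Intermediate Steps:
$O = \frac{1}{17696} \approx 5.651 \cdot 10^{-5}$
$\left(O + 572\right) + 20881 = \left(\frac{1}{17696} + 572\right) + 20881 = \frac{10122113}{17696} + 20881 = \frac{379632289}{17696}$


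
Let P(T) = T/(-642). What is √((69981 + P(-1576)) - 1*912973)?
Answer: 2*I*√21715621431/321 ≈ 918.14*I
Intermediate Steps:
P(T) = -T/642 (P(T) = T*(-1/642) = -T/642)
√((69981 + P(-1576)) - 1*912973) = √((69981 - 1/642*(-1576)) - 1*912973) = √((69981 + 788/321) - 912973) = √(22464689/321 - 912973) = √(-270599644/321) = 2*I*√21715621431/321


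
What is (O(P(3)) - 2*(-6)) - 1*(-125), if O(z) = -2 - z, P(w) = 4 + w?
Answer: 128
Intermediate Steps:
(O(P(3)) - 2*(-6)) - 1*(-125) = ((-2 - (4 + 3)) - 2*(-6)) - 1*(-125) = ((-2 - 1*7) + 12) + 125 = ((-2 - 7) + 12) + 125 = (-9 + 12) + 125 = 3 + 125 = 128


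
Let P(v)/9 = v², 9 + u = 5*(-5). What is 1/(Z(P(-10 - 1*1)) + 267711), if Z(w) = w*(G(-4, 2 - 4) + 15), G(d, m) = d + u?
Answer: 1/242664 ≈ 4.1209e-6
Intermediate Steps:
u = -34 (u = -9 + 5*(-5) = -9 - 25 = -34)
G(d, m) = -34 + d (G(d, m) = d - 34 = -34 + d)
P(v) = 9*v²
Z(w) = -23*w (Z(w) = w*((-34 - 4) + 15) = w*(-38 + 15) = w*(-23) = -23*w)
1/(Z(P(-10 - 1*1)) + 267711) = 1/(-207*(-10 - 1*1)² + 267711) = 1/(-207*(-10 - 1)² + 267711) = 1/(-207*(-11)² + 267711) = 1/(-207*121 + 267711) = 1/(-23*1089 + 267711) = 1/(-25047 + 267711) = 1/242664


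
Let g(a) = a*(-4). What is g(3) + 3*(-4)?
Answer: -24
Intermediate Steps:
g(a) = -4*a
g(3) + 3*(-4) = -4*3 + 3*(-4) = -12 - 12 = -24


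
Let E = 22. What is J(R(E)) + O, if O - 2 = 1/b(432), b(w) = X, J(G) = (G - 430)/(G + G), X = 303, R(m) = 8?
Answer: -59077/2424 ≈ -24.372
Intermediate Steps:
J(G) = (-430 + G)/(2*G) (J(G) = (-430 + G)/((2*G)) = (-430 + G)*(1/(2*G)) = (-430 + G)/(2*G))
b(w) = 303
O = 607/303 (O = 2 + 1/303 = 607/303 ≈ 2.0033)
J(R(E)) + O = (1/2)*(-430 + 8)/8 + 607/303 = (1/2)*(1/8)*(-422) + 607/303 = -211/8 + 607/303 = -59077/2424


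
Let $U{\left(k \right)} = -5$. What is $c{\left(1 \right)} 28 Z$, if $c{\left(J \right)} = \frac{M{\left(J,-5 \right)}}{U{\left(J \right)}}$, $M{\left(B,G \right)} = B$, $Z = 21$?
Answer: $- \frac{588}{5} \approx -117.6$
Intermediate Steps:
$c{\left(J \right)} = - \frac{J}{5}$ ($c{\left(J \right)} = \frac{J}{-5} = J \left(- \frac{1}{5}\right) = - \frac{J}{5}$)
$c{\left(1 \right)} 28 Z = \left(- \frac{1}{5}\right) 1 \cdot 28 \cdot 21 = \left(- \frac{1}{5}\right) 28 \cdot 21 = \left(- \frac{28}{5}\right) 21 = - \frac{588}{5}$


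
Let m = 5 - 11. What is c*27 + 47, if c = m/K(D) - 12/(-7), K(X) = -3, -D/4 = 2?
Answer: 1031/7 ≈ 147.29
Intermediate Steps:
D = -8 (D = -4*2 = -8)
m = -6
c = 26/7 (c = -6/(-3) - 12/(-7) = -6*(-1/3) - 12*(-1/7) = 2 + 12/7 = 26/7 ≈ 3.7143)
c*27 + 47 = (26/7)*27 + 47 = 702/7 + 47 = 1031/7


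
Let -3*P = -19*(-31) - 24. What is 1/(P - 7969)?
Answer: -3/24472 ≈ -0.00012259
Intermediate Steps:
P = -565/3 (P = -(-19*(-31) - 24)/3 = -(589 - 24)/3 = -⅓*565 = -565/3 ≈ -188.33)
1/(P - 7969) = 1/(-565/3 - 7969) = 1/(-24472/3) = -3/24472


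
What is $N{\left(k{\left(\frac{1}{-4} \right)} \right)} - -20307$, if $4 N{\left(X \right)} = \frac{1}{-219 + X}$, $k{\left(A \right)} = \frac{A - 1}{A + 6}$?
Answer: $\frac{409551553}{20168} \approx 20307.0$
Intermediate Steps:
$k{\left(A \right)} = \frac{-1 + A}{6 + A}$
$N{\left(X \right)} = \frac{1}{4 \left(-219 + X\right)}$
$N{\left(k{\left(\frac{1}{-4} \right)} \right)} - -20307 = \frac{1}{4 \left(-219 + \frac{-1 + \frac{1}{-4}}{6 + \frac{1}{-4}}\right)} - -20307 = \frac{1}{4 \left(-219 + \frac{-1 - \frac{1}{4}}{6 - \frac{1}{4}}\right)} + 20307 = \frac{1}{4 \left(-219 + \frac{1}{\frac{23}{4}} \left(- \frac{5}{4}\right)\right)} + 20307 = \frac{1}{4 \left(-219 + \frac{4}{23} \left(- \frac{5}{4}\right)\right)} + 20307 = \frac{1}{4 \left(-219 - \frac{5}{23}\right)} + 20307 = \frac{1}{4 \left(- \frac{5042}{23}\right)} + 20307 = \frac{1}{4} \left(- \frac{23}{5042}\right) + 20307 = - \frac{23}{20168} + 20307 = \frac{409551553}{20168}$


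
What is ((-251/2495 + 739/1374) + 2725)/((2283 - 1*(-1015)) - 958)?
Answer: 9343153181/8021824200 ≈ 1.1647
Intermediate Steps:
((-251/2495 + 739/1374) + 2725)/((2283 - 1*(-1015)) - 958) = ((-251*1/2495 + 739*(1/1374)) + 2725)/((2283 + 1015) - 958) = ((-251/2495 + 739/1374) + 2725)/(3298 - 958) = (1498931/3428130 + 2725)/2340 = (9343153181/3428130)*(1/2340) = 9343153181/8021824200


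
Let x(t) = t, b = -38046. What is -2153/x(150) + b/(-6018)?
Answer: -71077/8850 ≈ -8.0313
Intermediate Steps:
-2153/x(150) + b/(-6018) = -2153/150 - 38046/(-6018) = -2153*1/150 - 38046*(-1/6018) = -2153/150 + 373/59 = -71077/8850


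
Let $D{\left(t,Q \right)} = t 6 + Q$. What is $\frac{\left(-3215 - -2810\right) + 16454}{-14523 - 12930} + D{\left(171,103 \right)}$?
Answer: $\frac{30978388}{27453} \approx 1128.4$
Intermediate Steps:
$D{\left(t,Q \right)} = Q + 6 t$ ($D{\left(t,Q \right)} = 6 t + Q = Q + 6 t$)
$\frac{\left(-3215 - -2810\right) + 16454}{-14523 - 12930} + D{\left(171,103 \right)} = \frac{\left(-3215 - -2810\right) + 16454}{-14523 - 12930} + \left(103 + 6 \cdot 171\right) = \frac{\left(-3215 + 2810\right) + 16454}{-27453} + \left(103 + 1026\right) = \left(-405 + 16454\right) \left(- \frac{1}{27453}\right) + 1129 = 16049 \left(- \frac{1}{27453}\right) + 1129 = - \frac{16049}{27453} + 1129 = \frac{30978388}{27453}$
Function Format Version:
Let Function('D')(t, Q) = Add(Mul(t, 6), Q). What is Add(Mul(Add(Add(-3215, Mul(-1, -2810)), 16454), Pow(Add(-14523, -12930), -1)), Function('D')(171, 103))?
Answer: Rational(30978388, 27453) ≈ 1128.4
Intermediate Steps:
Function('D')(t, Q) = Add(Q, Mul(6, t)) (Function('D')(t, Q) = Add(Mul(6, t), Q) = Add(Q, Mul(6, t)))
Add(Mul(Add(Add(-3215, Mul(-1, -2810)), 16454), Pow(Add(-14523, -12930), -1)), Function('D')(171, 103)) = Add(Mul(Add(Add(-3215, Mul(-1, -2810)), 16454), Pow(Add(-14523, -12930), -1)), Add(103, Mul(6, 171))) = Add(Mul(Add(Add(-3215, 2810), 16454), Pow(-27453, -1)), Add(103, 1026)) = Add(Mul(Add(-405, 16454), Rational(-1, 27453)), 1129) = Add(Mul(16049, Rational(-1, 27453)), 1129) = Add(Rational(-16049, 27453), 1129) = Rational(30978388, 27453)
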